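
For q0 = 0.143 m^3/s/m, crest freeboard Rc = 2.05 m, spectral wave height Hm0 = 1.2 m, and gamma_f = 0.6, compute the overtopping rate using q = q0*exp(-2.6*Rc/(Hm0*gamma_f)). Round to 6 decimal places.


q = q0 * exp(-2.6 * Rc / (Hm0 * gamma_f))
Exponent = -2.6 * 2.05 / (1.2 * 0.6)
= -2.6 * 2.05 / 0.7200
= -7.402778
exp(-7.402778) = 0.000610
q = 0.143 * 0.000610
q = 0.000087 m^3/s/m

0.000087


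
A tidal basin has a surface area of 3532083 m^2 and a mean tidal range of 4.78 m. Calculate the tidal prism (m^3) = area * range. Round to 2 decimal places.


Tidal prism = Area * Tidal range
P = 3532083 * 4.78
P = 16883356.74 m^3

16883356.74


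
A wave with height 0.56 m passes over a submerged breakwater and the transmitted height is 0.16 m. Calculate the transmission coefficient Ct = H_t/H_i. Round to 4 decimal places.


Ct = H_t / H_i
Ct = 0.16 / 0.56
Ct = 0.2857

0.2857


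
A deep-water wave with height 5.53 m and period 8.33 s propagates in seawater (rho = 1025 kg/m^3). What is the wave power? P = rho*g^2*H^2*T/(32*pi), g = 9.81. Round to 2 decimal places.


P = rho * g^2 * H^2 * T / (32 * pi)
P = 1025 * 9.81^2 * 5.53^2 * 8.33 / (32 * pi)
P = 1025 * 96.2361 * 30.5809 * 8.33 / 100.53096
P = 249952.39 W/m

249952.39


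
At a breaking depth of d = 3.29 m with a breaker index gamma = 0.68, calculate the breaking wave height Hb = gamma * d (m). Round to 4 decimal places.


Hb = gamma * d
Hb = 0.68 * 3.29
Hb = 2.2372 m

2.2372


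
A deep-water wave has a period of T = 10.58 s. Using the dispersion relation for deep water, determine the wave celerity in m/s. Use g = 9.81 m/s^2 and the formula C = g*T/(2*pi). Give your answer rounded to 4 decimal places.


We use the deep-water celerity formula:
C = g * T / (2 * pi)
C = 9.81 * 10.58 / (2 * 3.14159...)
C = 103.789800 / 6.283185
C = 16.5187 m/s

16.5187


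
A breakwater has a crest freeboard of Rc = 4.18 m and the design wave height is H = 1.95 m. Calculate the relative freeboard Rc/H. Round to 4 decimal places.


Relative freeboard = Rc / H
= 4.18 / 1.95
= 2.1436

2.1436


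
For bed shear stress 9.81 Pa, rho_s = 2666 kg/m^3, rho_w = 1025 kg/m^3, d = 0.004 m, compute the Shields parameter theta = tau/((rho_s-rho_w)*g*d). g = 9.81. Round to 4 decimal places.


theta = tau / ((rho_s - rho_w) * g * d)
rho_s - rho_w = 2666 - 1025 = 1641
Denominator = 1641 * 9.81 * 0.004 = 64.392840
theta = 9.81 / 64.392840
theta = 0.1523

0.1523


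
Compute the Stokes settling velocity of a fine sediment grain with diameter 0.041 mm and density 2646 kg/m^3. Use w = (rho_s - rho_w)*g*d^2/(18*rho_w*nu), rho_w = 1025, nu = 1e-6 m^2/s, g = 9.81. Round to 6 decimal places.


w = (rho_s - rho_w) * g * d^2 / (18 * rho_w * nu)
d = 0.041 mm = 0.000041 m
rho_s - rho_w = 2646 - 1025 = 1621
Numerator = 1621 * 9.81 * (0.000041)^2 = 0.000026731279
Denominator = 18 * 1025 * 1e-6 = 0.018450
w = 0.001449 m/s

0.001449


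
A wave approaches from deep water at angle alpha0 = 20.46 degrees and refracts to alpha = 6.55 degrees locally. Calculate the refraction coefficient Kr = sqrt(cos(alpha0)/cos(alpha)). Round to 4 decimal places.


Kr = sqrt(cos(alpha0) / cos(alpha))
cos(20.46) = 0.936916
cos(6.55) = 0.993473
Kr = sqrt(0.936916 / 0.993473)
Kr = sqrt(0.943072)
Kr = 0.9711

0.9711


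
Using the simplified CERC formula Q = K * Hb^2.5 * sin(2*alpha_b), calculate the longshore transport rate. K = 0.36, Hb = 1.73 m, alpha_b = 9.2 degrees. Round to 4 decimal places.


Q = K * Hb^2.5 * sin(2 * alpha_b)
Hb^2.5 = 1.73^2.5 = 3.936545
sin(2 * 9.2) = sin(18.4) = 0.315649
Q = 0.36 * 3.936545 * 0.315649
Q = 0.4473 m^3/s

0.4473


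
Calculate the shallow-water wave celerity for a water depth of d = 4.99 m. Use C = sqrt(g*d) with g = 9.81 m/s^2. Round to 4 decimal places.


Using the shallow-water approximation:
C = sqrt(g * d) = sqrt(9.81 * 4.99)
C = sqrt(48.9519)
C = 6.9966 m/s

6.9966


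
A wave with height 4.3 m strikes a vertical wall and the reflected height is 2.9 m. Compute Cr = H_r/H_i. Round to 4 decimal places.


Cr = H_r / H_i
Cr = 2.9 / 4.3
Cr = 0.6744

0.6744


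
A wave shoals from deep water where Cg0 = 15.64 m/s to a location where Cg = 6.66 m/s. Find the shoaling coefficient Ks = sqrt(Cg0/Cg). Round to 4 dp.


Ks = sqrt(Cg0 / Cg)
Ks = sqrt(15.64 / 6.66)
Ks = sqrt(2.3483)
Ks = 1.5324

1.5324


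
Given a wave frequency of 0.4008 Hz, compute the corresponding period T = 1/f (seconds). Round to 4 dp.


T = 1 / f
T = 1 / 0.4008
T = 2.4950 s

2.4950


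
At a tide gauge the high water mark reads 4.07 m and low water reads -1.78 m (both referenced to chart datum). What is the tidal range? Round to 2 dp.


Tidal range = High water - Low water
Tidal range = 4.07 - (-1.78)
Tidal range = 5.85 m

5.85


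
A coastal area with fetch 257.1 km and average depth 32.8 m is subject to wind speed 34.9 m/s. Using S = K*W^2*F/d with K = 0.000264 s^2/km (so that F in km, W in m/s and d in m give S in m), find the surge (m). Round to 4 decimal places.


S = K * W^2 * F / d
W^2 = 34.9^2 = 1218.01
S = 0.000264 * 1218.01 * 257.1 / 32.8
Numerator = 0.000264 * 1218.01 * 257.1 = 82.671698
S = 82.671698 / 32.8 = 2.5205 m

2.5205


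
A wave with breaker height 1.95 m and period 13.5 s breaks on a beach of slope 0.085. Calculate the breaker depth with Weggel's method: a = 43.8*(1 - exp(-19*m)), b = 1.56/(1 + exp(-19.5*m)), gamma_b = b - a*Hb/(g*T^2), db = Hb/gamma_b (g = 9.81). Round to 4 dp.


a = 43.8 * (1 - exp(-19 * m))
exp(-19 * 0.085) = exp(-1.6150) = 0.198891
a = 43.8 * (1 - 0.198891) = 35.088589
b = 1.56 / (1 + exp(-19.5 * m))
exp(-19.5 * 0.085) = exp(-1.6575) = 0.190615
b = 1.56 / (1 + 0.190615) = 1.310247
Hb / (g * T^2) = 1.95 / (9.81 * 13.5^2) = 1.95 / 1787.8725 = 0.00109068
gamma_b = b - a * Hb/(g*T^2) = 1.310247 - 35.088589 * 0.00109068 = 1.271977
db = Hb / gamma_b = 1.95 / 1.271977
db = 1.5330 m

1.5330


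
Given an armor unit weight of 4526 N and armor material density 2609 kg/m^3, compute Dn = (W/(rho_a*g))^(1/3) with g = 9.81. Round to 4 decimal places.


V = W / (rho_a * g)
V = 4526 / (2609 * 9.81)
V = 4526 / 25594.29
V = 0.176836 m^3
Dn = V^(1/3) = 0.176836^(1/3)
Dn = 0.5613 m

0.5613


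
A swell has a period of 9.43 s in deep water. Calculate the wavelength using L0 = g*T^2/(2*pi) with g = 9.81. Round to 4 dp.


L0 = g * T^2 / (2 * pi)
L0 = 9.81 * 9.43^2 / (2 * pi)
L0 = 9.81 * 88.9249 / 6.28319
L0 = 872.3533 / 6.28319
L0 = 138.8393 m

138.8393


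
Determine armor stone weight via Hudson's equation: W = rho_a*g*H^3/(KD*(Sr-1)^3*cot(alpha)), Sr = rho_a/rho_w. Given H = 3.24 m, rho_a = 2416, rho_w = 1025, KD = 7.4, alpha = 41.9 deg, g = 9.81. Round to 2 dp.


Sr = rho_a / rho_w = 2416 / 1025 = 2.357073
(Sr - 1) = 1.357073
(Sr - 1)^3 = 2.499251
cot(41.9) = 1 / tan(41.9) = 1 / 0.897249 = 1.114518
Numerator = 2416 * 9.81 * 3.24^3 = 806122.3605
Denominator = 7.4 * 2.499251 * 1.114518 = 20.612406
W = 806122.3605 / 20.612406
W = 39108.60 N

39108.60


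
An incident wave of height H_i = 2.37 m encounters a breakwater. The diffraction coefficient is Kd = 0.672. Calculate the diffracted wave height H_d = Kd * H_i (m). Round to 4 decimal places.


H_d = Kd * H_i
H_d = 0.672 * 2.37
H_d = 1.5926 m

1.5926


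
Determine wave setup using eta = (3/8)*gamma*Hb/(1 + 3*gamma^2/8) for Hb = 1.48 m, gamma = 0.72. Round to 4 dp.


eta = (3/8) * gamma * Hb / (1 + 3*gamma^2/8)
Numerator = (3/8) * 0.72 * 1.48 = 0.399600
Denominator = 1 + 3*0.72^2/8 = 1 + 0.194400 = 1.194400
eta = 0.399600 / 1.194400
eta = 0.3346 m

0.3346


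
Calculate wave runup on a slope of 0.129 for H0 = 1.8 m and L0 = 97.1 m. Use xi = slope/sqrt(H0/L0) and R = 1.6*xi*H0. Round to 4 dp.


xi = slope / sqrt(H0/L0)
H0/L0 = 1.8/97.1 = 0.018538
sqrt(0.018538) = 0.136153
xi = 0.129 / 0.136153 = 0.947465
R = 1.6 * xi * H0 = 1.6 * 0.947465 * 1.8
R = 2.7287 m

2.7287


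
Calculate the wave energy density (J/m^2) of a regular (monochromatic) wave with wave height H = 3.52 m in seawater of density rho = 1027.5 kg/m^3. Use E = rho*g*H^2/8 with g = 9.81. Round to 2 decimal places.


E = (1/8) * rho * g * H^2
E = (1/8) * 1027.5 * 9.81 * 3.52^2
E = 0.125 * 1027.5 * 9.81 * 12.3904
E = 15611.56 J/m^2

15611.56


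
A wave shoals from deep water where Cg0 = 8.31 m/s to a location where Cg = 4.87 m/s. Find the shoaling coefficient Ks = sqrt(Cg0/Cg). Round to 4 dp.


Ks = sqrt(Cg0 / Cg)
Ks = sqrt(8.31 / 4.87)
Ks = sqrt(1.7064)
Ks = 1.3063

1.3063


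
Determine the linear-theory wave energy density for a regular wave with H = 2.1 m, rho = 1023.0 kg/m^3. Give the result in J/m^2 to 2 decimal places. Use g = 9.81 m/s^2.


E = (1/8) * rho * g * H^2
E = (1/8) * 1023.0 * 9.81 * 2.1^2
E = 0.125 * 1023.0 * 9.81 * 4.4100
E = 5532.14 J/m^2

5532.14


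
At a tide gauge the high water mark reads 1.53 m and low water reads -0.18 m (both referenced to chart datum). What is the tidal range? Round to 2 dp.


Tidal range = High water - Low water
Tidal range = 1.53 - (-0.18)
Tidal range = 1.71 m

1.71


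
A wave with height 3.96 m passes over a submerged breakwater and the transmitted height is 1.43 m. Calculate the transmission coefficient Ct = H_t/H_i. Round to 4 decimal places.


Ct = H_t / H_i
Ct = 1.43 / 3.96
Ct = 0.3611

0.3611


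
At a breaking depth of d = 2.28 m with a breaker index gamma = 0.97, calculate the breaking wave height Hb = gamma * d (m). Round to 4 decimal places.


Hb = gamma * d
Hb = 0.97 * 2.28
Hb = 2.2116 m

2.2116


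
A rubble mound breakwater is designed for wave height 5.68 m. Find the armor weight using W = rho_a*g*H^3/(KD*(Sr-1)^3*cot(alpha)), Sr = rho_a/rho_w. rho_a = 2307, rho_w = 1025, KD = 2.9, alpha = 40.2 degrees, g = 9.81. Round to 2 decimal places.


Sr = rho_a / rho_w = 2307 / 1025 = 2.250732
(Sr - 1) = 1.250732
(Sr - 1)^3 = 1.956557
cot(40.2) = 1 / tan(40.2) = 1 / 0.845066 = 1.183340
Numerator = 2307 * 9.81 * 5.68^3 = 4147263.3044
Denominator = 2.9 * 1.956557 * 1.183340 = 6.714290
W = 4147263.3044 / 6.714290
W = 617677.12 N

617677.12


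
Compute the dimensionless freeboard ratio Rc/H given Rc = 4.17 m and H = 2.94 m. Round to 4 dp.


Relative freeboard = Rc / H
= 4.17 / 2.94
= 1.4184

1.4184


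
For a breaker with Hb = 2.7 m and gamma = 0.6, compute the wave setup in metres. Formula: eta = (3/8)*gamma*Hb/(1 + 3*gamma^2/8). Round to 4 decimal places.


eta = (3/8) * gamma * Hb / (1 + 3*gamma^2/8)
Numerator = (3/8) * 0.6 * 2.7 = 0.607500
Denominator = 1 + 3*0.6^2/8 = 1 + 0.135000 = 1.135000
eta = 0.607500 / 1.135000
eta = 0.5352 m

0.5352


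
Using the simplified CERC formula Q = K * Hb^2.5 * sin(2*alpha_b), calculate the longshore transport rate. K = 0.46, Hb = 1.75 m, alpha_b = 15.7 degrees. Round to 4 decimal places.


Q = K * Hb^2.5 * sin(2 * alpha_b)
Hb^2.5 = 1.75^2.5 = 4.051307
sin(2 * 15.7) = sin(31.4) = 0.521010
Q = 0.46 * 4.051307 * 0.521010
Q = 0.9710 m^3/s

0.9710


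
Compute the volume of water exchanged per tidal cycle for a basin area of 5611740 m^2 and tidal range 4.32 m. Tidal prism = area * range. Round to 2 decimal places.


Tidal prism = Area * Tidal range
P = 5611740 * 4.32
P = 24242716.80 m^3

24242716.80


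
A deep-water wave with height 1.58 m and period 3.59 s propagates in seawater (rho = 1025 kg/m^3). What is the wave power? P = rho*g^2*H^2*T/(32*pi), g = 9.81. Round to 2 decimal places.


P = rho * g^2 * H^2 * T / (32 * pi)
P = 1025 * 9.81^2 * 1.58^2 * 3.59 / (32 * pi)
P = 1025 * 96.2361 * 2.4964 * 3.59 / 100.53096
P = 8793.68 W/m

8793.68


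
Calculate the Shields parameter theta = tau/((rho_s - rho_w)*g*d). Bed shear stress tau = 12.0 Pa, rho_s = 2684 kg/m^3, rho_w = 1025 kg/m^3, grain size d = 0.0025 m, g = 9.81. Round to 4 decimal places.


theta = tau / ((rho_s - rho_w) * g * d)
rho_s - rho_w = 2684 - 1025 = 1659
Denominator = 1659 * 9.81 * 0.0025 = 40.686975
theta = 12.0 / 40.686975
theta = 0.2949

0.2949


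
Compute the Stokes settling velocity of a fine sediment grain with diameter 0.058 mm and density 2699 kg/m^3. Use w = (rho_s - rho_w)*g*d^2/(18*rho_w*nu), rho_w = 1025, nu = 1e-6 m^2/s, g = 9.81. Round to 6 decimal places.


w = (rho_s - rho_w) * g * d^2 / (18 * rho_w * nu)
d = 0.058 mm = 0.000058 m
rho_s - rho_w = 2699 - 1025 = 1674
Numerator = 1674 * 9.81 * (0.000058)^2 = 0.000055243406
Denominator = 18 * 1025 * 1e-6 = 0.018450
w = 0.002994 m/s

0.002994


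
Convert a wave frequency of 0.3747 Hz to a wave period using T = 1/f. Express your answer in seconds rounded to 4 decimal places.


T = 1 / f
T = 1 / 0.3747
T = 2.6688 s

2.6688


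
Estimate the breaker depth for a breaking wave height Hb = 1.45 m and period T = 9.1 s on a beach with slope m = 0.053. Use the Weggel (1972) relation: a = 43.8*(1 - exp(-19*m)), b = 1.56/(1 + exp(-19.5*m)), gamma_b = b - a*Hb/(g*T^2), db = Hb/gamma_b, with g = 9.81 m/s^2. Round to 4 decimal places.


a = 43.8 * (1 - exp(-19 * m))
exp(-19 * 0.053) = exp(-1.0070) = 0.365313
a = 43.8 * (1 - 0.365313) = 27.799278
b = 1.56 / (1 + exp(-19.5 * m))
exp(-19.5 * 0.053) = exp(-1.0335) = 0.355760
b = 1.56 / (1 + 0.355760) = 1.150646
Hb / (g * T^2) = 1.45 / (9.81 * 9.1^2) = 1.45 / 812.3661 = 0.00178491
gamma_b = b - a * Hb/(g*T^2) = 1.150646 - 27.799278 * 0.00178491 = 1.101027
db = Hb / gamma_b = 1.45 / 1.101027
db = 1.3170 m

1.3170


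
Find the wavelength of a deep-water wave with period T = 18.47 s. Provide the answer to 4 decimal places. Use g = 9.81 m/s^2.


L0 = g * T^2 / (2 * pi)
L0 = 9.81 * 18.47^2 / (2 * pi)
L0 = 9.81 * 341.1409 / 6.28319
L0 = 3346.5922 / 6.28319
L0 = 532.6267 m

532.6267


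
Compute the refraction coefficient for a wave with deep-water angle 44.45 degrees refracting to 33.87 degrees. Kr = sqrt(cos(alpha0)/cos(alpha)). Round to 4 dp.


Kr = sqrt(cos(alpha0) / cos(alpha))
cos(44.45) = 0.713862
cos(33.87) = 0.830304
Kr = sqrt(0.713862 / 0.830304)
Kr = sqrt(0.859759)
Kr = 0.9272

0.9272


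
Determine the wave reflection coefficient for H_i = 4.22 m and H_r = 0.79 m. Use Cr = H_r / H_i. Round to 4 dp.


Cr = H_r / H_i
Cr = 0.79 / 4.22
Cr = 0.1872

0.1872


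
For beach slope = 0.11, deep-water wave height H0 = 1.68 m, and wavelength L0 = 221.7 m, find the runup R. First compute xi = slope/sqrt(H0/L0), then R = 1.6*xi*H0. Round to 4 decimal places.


xi = slope / sqrt(H0/L0)
H0/L0 = 1.68/221.7 = 0.007578
sqrt(0.007578) = 0.087051
xi = 0.11 / 0.087051 = 1.263633
R = 1.6 * xi * H0 = 1.6 * 1.263633 * 1.68
R = 3.3966 m

3.3966


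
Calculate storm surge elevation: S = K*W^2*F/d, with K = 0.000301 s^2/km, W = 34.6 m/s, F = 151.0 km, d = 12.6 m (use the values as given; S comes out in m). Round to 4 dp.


S = K * W^2 * F / d
W^2 = 34.6^2 = 1197.16
S = 0.000301 * 1197.16 * 151.0 / 12.6
Numerator = 0.000301 * 1197.16 * 151.0 = 54.412119
S = 54.412119 / 12.6 = 4.3184 m

4.3184


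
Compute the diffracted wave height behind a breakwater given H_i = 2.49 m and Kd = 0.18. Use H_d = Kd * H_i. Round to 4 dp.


H_d = Kd * H_i
H_d = 0.18 * 2.49
H_d = 0.4482 m

0.4482


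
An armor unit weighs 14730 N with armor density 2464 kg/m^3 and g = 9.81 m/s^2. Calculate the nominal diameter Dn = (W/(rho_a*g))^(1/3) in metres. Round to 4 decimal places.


V = W / (rho_a * g)
V = 14730 / (2464 * 9.81)
V = 14730 / 24171.84
V = 0.609387 m^3
Dn = V^(1/3) = 0.609387^(1/3)
Dn = 0.8478 m

0.8478


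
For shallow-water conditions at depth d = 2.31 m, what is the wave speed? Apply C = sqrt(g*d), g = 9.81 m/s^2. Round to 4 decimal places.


Using the shallow-water approximation:
C = sqrt(g * d) = sqrt(9.81 * 2.31)
C = sqrt(22.6611)
C = 4.7604 m/s

4.7604


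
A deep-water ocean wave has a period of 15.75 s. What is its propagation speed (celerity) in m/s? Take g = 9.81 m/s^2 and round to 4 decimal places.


We use the deep-water celerity formula:
C = g * T / (2 * pi)
C = 9.81 * 15.75 / (2 * 3.14159...)
C = 154.507500 / 6.283185
C = 24.5906 m/s

24.5906


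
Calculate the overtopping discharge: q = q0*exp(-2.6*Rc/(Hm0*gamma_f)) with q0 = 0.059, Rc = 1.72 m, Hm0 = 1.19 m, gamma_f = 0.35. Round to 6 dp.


q = q0 * exp(-2.6 * Rc / (Hm0 * gamma_f))
Exponent = -2.6 * 1.72 / (1.19 * 0.35)
= -2.6 * 1.72 / 0.4165
= -10.737095
exp(-10.737095) = 0.000022
q = 0.059 * 0.000022
q = 0.000001 m^3/s/m

0.000001


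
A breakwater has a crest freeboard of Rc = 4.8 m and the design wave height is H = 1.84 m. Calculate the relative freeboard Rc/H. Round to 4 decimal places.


Relative freeboard = Rc / H
= 4.8 / 1.84
= 2.6087

2.6087


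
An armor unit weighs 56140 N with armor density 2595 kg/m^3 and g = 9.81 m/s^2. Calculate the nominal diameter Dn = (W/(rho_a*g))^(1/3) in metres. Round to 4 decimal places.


V = W / (rho_a * g)
V = 56140 / (2595 * 9.81)
V = 56140 / 25456.95
V = 2.205292 m^3
Dn = V^(1/3) = 2.205292^(1/3)
Dn = 1.3016 m

1.3016


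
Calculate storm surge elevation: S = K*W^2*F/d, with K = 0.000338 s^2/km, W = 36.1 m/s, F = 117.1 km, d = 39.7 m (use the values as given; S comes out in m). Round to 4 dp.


S = K * W^2 * F / d
W^2 = 36.1^2 = 1303.21
S = 0.000338 * 1303.21 * 117.1 / 39.7
Numerator = 0.000338 * 1303.21 * 117.1 = 51.580791
S = 51.580791 / 39.7 = 1.2993 m

1.2993


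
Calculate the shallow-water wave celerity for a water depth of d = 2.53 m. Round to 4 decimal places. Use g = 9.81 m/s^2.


Using the shallow-water approximation:
C = sqrt(g * d) = sqrt(9.81 * 2.53)
C = sqrt(24.8193)
C = 4.9819 m/s

4.9819


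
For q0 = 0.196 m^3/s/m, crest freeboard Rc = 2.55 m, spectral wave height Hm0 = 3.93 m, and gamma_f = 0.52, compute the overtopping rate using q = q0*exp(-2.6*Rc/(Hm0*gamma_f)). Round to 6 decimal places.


q = q0 * exp(-2.6 * Rc / (Hm0 * gamma_f))
Exponent = -2.6 * 2.55 / (3.93 * 0.52)
= -2.6 * 2.55 / 2.0436
= -3.244275
exp(-3.244275) = 0.038997
q = 0.196 * 0.038997
q = 0.007643 m^3/s/m

0.007643


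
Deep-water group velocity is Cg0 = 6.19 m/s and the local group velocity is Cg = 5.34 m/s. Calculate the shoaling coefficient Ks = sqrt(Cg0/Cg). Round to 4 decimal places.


Ks = sqrt(Cg0 / Cg)
Ks = sqrt(6.19 / 5.34)
Ks = sqrt(1.1592)
Ks = 1.0767

1.0767


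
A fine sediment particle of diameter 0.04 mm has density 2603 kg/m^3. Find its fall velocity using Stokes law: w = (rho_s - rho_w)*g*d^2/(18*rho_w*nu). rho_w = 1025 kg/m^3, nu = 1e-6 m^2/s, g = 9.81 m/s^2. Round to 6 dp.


w = (rho_s - rho_w) * g * d^2 / (18 * rho_w * nu)
d = 0.04 mm = 0.000040 m
rho_s - rho_w = 2603 - 1025 = 1578
Numerator = 1578 * 9.81 * (0.000040)^2 = 0.000024768288
Denominator = 18 * 1025 * 1e-6 = 0.018450
w = 0.001342 m/s

0.001342


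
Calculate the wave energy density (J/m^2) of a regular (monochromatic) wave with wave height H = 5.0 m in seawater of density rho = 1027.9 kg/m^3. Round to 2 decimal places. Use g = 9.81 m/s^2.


E = (1/8) * rho * g * H^2
E = (1/8) * 1027.9 * 9.81 * 5.0^2
E = 0.125 * 1027.9 * 9.81 * 25.0000
E = 31511.56 J/m^2

31511.56


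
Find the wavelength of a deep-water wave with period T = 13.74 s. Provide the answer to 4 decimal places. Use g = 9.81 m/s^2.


L0 = g * T^2 / (2 * pi)
L0 = 9.81 * 13.74^2 / (2 * pi)
L0 = 9.81 * 188.7876 / 6.28319
L0 = 1852.0064 / 6.28319
L0 = 294.7560 m

294.7560


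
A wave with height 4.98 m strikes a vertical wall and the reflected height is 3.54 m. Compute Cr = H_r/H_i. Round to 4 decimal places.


Cr = H_r / H_i
Cr = 3.54 / 4.98
Cr = 0.7108

0.7108


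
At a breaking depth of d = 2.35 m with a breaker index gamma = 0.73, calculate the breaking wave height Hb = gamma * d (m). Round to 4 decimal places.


Hb = gamma * d
Hb = 0.73 * 2.35
Hb = 1.7155 m

1.7155


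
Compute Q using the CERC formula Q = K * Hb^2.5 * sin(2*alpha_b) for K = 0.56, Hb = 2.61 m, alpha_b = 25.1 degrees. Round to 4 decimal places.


Q = K * Hb^2.5 * sin(2 * alpha_b)
Hb^2.5 = 2.61^2.5 = 11.005284
sin(2 * 25.1) = sin(50.2) = 0.768284
Q = 0.56 * 11.005284 * 0.768284
Q = 4.7349 m^3/s

4.7349


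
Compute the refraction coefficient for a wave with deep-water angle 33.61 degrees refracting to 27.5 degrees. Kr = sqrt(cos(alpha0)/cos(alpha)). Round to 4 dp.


Kr = sqrt(cos(alpha0) / cos(alpha))
cos(33.61) = 0.832825
cos(27.5) = 0.887011
Kr = sqrt(0.832825 / 0.887011)
Kr = sqrt(0.938911)
Kr = 0.9690

0.9690


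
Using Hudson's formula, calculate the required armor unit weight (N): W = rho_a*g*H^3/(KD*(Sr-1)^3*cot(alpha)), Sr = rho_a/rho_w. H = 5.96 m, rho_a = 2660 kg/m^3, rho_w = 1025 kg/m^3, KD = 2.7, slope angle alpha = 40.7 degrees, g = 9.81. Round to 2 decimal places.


Sr = rho_a / rho_w = 2660 / 1025 = 2.595122
(Sr - 1) = 1.595122
(Sr - 1)^3 = 4.058651
cot(40.7) = 1 / tan(40.7) = 1 / 0.860136 = 1.162607
Numerator = 2660 * 9.81 * 5.96^3 = 5524454.7824
Denominator = 2.7 * 4.058651 * 1.162607 = 12.740265
W = 5524454.7824 / 12.740265
W = 433621.65 N

433621.65


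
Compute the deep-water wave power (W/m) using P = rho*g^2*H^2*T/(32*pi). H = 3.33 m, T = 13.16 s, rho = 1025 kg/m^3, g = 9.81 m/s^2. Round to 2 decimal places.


P = rho * g^2 * H^2 * T / (32 * pi)
P = 1025 * 9.81^2 * 3.33^2 * 13.16 / (32 * pi)
P = 1025 * 96.2361 * 11.0889 * 13.16 / 100.53096
P = 143187.92 W/m

143187.92


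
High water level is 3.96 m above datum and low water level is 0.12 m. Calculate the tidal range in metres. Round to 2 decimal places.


Tidal range = High water - Low water
Tidal range = 3.96 - (0.12)
Tidal range = 3.84 m

3.84


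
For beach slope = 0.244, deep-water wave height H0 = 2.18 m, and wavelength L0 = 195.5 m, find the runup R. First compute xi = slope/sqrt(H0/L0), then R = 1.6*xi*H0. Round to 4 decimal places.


xi = slope / sqrt(H0/L0)
H0/L0 = 2.18/195.5 = 0.011151
sqrt(0.011151) = 0.105598
xi = 0.244 / 0.105598 = 2.310654
R = 1.6 * xi * H0 = 1.6 * 2.310654 * 2.18
R = 8.0596 m

8.0596


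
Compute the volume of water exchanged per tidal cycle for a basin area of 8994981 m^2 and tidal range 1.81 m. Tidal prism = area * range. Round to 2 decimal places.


Tidal prism = Area * Tidal range
P = 8994981 * 1.81
P = 16280915.61 m^3

16280915.61


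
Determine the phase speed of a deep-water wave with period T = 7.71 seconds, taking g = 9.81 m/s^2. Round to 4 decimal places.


We use the deep-water celerity formula:
C = g * T / (2 * pi)
C = 9.81 * 7.71 / (2 * 3.14159...)
C = 75.635100 / 6.283185
C = 12.0377 m/s

12.0377


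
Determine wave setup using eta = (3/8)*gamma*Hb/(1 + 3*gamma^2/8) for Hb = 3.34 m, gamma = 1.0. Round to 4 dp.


eta = (3/8) * gamma * Hb / (1 + 3*gamma^2/8)
Numerator = (3/8) * 1.0 * 3.34 = 1.252500
Denominator = 1 + 3*1.0^2/8 = 1 + 0.375000 = 1.375000
eta = 1.252500 / 1.375000
eta = 0.9109 m

0.9109


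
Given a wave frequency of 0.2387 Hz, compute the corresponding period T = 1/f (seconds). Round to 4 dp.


T = 1 / f
T = 1 / 0.2387
T = 4.1894 s

4.1894


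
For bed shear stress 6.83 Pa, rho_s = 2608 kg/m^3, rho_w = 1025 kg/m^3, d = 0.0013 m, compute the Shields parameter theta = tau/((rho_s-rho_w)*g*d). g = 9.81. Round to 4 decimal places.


theta = tau / ((rho_s - rho_w) * g * d)
rho_s - rho_w = 2608 - 1025 = 1583
Denominator = 1583 * 9.81 * 0.0013 = 20.187999
theta = 6.83 / 20.187999
theta = 0.3383

0.3383


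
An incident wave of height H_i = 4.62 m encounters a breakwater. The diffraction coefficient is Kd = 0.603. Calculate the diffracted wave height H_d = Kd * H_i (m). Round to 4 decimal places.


H_d = Kd * H_i
H_d = 0.603 * 4.62
H_d = 2.7859 m

2.7859


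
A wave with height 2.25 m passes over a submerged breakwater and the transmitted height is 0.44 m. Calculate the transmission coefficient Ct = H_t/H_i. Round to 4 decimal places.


Ct = H_t / H_i
Ct = 0.44 / 2.25
Ct = 0.1956

0.1956


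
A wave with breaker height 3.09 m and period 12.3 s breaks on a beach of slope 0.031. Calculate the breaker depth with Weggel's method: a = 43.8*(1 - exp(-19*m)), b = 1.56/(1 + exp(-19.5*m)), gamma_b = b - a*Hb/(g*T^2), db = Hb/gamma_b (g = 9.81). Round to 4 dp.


a = 43.8 * (1 - exp(-19 * m))
exp(-19 * 0.031) = exp(-0.5890) = 0.554882
a = 43.8 * (1 - 0.554882) = 19.496173
b = 1.56 / (1 + exp(-19.5 * m))
exp(-19.5 * 0.031) = exp(-0.6045) = 0.546348
b = 1.56 / (1 + 0.546348) = 1.008829
Hb / (g * T^2) = 3.09 / (9.81 * 12.3^2) = 3.09 / 1484.1549 = 0.00208199
gamma_b = b - a * Hb/(g*T^2) = 1.008829 - 19.496173 * 0.00208199 = 0.968238
db = Hb / gamma_b = 3.09 / 0.968238
db = 3.1914 m

3.1914


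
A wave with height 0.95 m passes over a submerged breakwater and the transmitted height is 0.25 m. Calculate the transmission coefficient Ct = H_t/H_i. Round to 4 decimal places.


Ct = H_t / H_i
Ct = 0.25 / 0.95
Ct = 0.2632

0.2632


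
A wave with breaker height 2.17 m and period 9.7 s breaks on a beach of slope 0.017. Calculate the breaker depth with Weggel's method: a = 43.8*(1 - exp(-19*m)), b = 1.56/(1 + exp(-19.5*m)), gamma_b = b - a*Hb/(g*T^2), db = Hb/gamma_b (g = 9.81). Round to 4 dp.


a = 43.8 * (1 - exp(-19 * m))
exp(-19 * 0.017) = exp(-0.3230) = 0.723974
a = 43.8 * (1 - 0.723974) = 12.089945
b = 1.56 / (1 + exp(-19.5 * m))
exp(-19.5 * 0.017) = exp(-0.3315) = 0.717846
b = 1.56 / (1 + 0.717846) = 0.908114
Hb / (g * T^2) = 2.17 / (9.81 * 9.7^2) = 2.17 / 923.0229 = 0.00235097
gamma_b = b - a * Hb/(g*T^2) = 0.908114 - 12.089945 * 0.00235097 = 0.879691
db = Hb / gamma_b = 2.17 / 0.879691
db = 2.4668 m

2.4668


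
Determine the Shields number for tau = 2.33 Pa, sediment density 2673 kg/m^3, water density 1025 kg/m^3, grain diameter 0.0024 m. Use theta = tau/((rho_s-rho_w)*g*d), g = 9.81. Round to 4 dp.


theta = tau / ((rho_s - rho_w) * g * d)
rho_s - rho_w = 2673 - 1025 = 1648
Denominator = 1648 * 9.81 * 0.0024 = 38.800512
theta = 2.33 / 38.800512
theta = 0.0601

0.0601


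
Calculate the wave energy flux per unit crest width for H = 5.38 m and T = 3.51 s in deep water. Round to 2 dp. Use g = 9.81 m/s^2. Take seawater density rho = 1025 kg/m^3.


P = rho * g^2 * H^2 * T / (32 * pi)
P = 1025 * 9.81^2 * 5.38^2 * 3.51 / (32 * pi)
P = 1025 * 96.2361 * 28.9444 * 3.51 / 100.53096
P = 99685.89 W/m

99685.89


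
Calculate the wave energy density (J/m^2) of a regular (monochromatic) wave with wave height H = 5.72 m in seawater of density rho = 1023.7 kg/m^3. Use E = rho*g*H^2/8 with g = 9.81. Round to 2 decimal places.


E = (1/8) * rho * g * H^2
E = (1/8) * 1023.7 * 9.81 * 5.72^2
E = 0.125 * 1023.7 * 9.81 * 32.7184
E = 41071.80 J/m^2

41071.80


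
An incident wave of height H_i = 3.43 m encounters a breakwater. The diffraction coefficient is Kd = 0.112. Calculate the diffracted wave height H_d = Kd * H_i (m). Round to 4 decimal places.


H_d = Kd * H_i
H_d = 0.112 * 3.43
H_d = 0.3842 m

0.3842


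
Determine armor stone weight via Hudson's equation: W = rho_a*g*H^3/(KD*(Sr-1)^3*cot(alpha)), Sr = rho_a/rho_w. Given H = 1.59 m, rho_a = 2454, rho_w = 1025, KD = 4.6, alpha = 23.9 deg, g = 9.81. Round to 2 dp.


Sr = rho_a / rho_w = 2454 / 1025 = 2.394146
(Sr - 1) = 1.394146
(Sr - 1)^3 = 2.709724
cot(23.9) = 1 / tan(23.9) = 1 / 0.443139 = 2.256628
Numerator = 2454 * 9.81 * 1.59^3 = 96768.7071
Denominator = 4.6 * 2.709724 * 2.256628 = 28.128265
W = 96768.7071 / 28.128265
W = 3440.27 N

3440.27


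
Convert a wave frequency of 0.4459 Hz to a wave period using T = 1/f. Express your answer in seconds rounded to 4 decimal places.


T = 1 / f
T = 1 / 0.4459
T = 2.2427 s

2.2427


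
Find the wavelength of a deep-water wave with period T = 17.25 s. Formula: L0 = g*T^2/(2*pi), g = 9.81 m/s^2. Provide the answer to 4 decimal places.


L0 = g * T^2 / (2 * pi)
L0 = 9.81 * 17.25^2 / (2 * pi)
L0 = 9.81 * 297.5625 / 6.28319
L0 = 2919.0881 / 6.28319
L0 = 464.5873 m

464.5873


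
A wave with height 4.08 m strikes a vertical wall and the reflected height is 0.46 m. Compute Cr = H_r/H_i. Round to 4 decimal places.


Cr = H_r / H_i
Cr = 0.46 / 4.08
Cr = 0.1127

0.1127


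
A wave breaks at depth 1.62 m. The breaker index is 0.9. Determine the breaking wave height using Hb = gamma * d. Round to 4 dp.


Hb = gamma * d
Hb = 0.9 * 1.62
Hb = 1.4580 m

1.4580


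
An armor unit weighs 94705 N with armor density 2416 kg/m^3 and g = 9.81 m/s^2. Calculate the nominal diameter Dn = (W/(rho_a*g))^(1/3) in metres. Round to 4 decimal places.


V = W / (rho_a * g)
V = 94705 / (2416 * 9.81)
V = 94705 / 23700.96
V = 3.995830 m^3
Dn = V^(1/3) = 3.995830^(1/3)
Dn = 1.5868 m

1.5868


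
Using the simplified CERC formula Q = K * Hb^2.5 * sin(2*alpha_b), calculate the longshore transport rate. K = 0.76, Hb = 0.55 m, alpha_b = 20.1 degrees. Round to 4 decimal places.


Q = K * Hb^2.5 * sin(2 * alpha_b)
Hb^2.5 = 0.55^2.5 = 0.224340
sin(2 * 20.1) = sin(40.2) = 0.645458
Q = 0.76 * 0.224340 * 0.645458
Q = 0.1100 m^3/s

0.1100


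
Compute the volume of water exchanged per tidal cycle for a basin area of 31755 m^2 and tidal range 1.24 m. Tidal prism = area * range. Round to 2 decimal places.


Tidal prism = Area * Tidal range
P = 31755 * 1.24
P = 39376.20 m^3

39376.20


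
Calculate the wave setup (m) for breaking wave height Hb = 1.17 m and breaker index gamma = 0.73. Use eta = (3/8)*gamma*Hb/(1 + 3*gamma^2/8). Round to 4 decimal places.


eta = (3/8) * gamma * Hb / (1 + 3*gamma^2/8)
Numerator = (3/8) * 0.73 * 1.17 = 0.320287
Denominator = 1 + 3*0.73^2/8 = 1 + 0.199838 = 1.199838
eta = 0.320287 / 1.199838
eta = 0.2669 m

0.2669


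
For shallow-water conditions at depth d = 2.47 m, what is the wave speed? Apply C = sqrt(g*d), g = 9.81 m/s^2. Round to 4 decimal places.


Using the shallow-water approximation:
C = sqrt(g * d) = sqrt(9.81 * 2.47)
C = sqrt(24.2307)
C = 4.9225 m/s

4.9225


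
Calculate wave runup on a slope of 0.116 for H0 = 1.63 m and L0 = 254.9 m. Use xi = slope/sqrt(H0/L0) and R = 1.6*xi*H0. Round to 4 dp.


xi = slope / sqrt(H0/L0)
H0/L0 = 1.63/254.9 = 0.006395
sqrt(0.006395) = 0.079967
xi = 0.116 / 0.079967 = 1.450605
R = 1.6 * xi * H0 = 1.6 * 1.450605 * 1.63
R = 3.7832 m

3.7832


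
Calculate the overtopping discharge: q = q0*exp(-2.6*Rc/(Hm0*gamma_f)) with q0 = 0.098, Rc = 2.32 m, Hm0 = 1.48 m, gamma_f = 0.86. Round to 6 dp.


q = q0 * exp(-2.6 * Rc / (Hm0 * gamma_f))
Exponent = -2.6 * 2.32 / (1.48 * 0.86)
= -2.6 * 2.32 / 1.2728
= -4.739158
exp(-4.739158) = 0.008746
q = 0.098 * 0.008746
q = 0.000857 m^3/s/m

0.000857


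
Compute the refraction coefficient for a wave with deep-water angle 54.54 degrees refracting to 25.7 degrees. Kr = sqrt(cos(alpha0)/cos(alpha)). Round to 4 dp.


Kr = sqrt(cos(alpha0) / cos(alpha))
cos(54.54) = 0.580134
cos(25.7) = 0.901077
Kr = sqrt(0.580134 / 0.901077)
Kr = sqrt(0.643823)
Kr = 0.8024

0.8024


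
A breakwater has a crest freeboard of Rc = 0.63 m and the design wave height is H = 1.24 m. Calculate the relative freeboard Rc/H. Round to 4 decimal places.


Relative freeboard = Rc / H
= 0.63 / 1.24
= 0.5081

0.5081


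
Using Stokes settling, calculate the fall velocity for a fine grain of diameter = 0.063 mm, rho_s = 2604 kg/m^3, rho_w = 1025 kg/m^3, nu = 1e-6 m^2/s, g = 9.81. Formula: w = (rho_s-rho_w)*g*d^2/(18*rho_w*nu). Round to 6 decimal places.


w = (rho_s - rho_w) * g * d^2 / (18 * rho_w * nu)
d = 0.063 mm = 0.000063 m
rho_s - rho_w = 2604 - 1025 = 1579
Numerator = 1579 * 9.81 * (0.000063)^2 = 0.000061479770
Denominator = 18 * 1025 * 1e-6 = 0.018450
w = 0.003332 m/s

0.003332


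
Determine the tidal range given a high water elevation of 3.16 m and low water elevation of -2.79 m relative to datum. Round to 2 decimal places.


Tidal range = High water - Low water
Tidal range = 3.16 - (-2.79)
Tidal range = 5.95 m

5.95


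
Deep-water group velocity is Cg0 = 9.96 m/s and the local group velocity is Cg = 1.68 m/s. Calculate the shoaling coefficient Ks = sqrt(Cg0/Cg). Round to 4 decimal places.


Ks = sqrt(Cg0 / Cg)
Ks = sqrt(9.96 / 1.68)
Ks = sqrt(5.9286)
Ks = 2.4349

2.4349


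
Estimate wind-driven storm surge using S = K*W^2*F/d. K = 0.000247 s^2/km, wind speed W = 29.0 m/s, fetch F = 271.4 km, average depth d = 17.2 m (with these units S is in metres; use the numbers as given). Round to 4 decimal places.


S = K * W^2 * F / d
W^2 = 29.0^2 = 841.00
S = 0.000247 * 841.00 * 271.4 / 17.2
Numerator = 0.000247 * 841.00 * 271.4 = 56.377108
S = 56.377108 / 17.2 = 3.2777 m

3.2777


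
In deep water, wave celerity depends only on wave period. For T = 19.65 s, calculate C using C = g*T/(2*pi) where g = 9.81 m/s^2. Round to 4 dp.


We use the deep-water celerity formula:
C = g * T / (2 * pi)
C = 9.81 * 19.65 / (2 * 3.14159...)
C = 192.766500 / 6.283185
C = 30.6797 m/s

30.6797


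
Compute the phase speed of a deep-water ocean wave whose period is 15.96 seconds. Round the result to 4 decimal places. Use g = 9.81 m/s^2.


We use the deep-water celerity formula:
C = g * T / (2 * pi)
C = 9.81 * 15.96 / (2 * 3.14159...)
C = 156.567600 / 6.283185
C = 24.9185 m/s

24.9185


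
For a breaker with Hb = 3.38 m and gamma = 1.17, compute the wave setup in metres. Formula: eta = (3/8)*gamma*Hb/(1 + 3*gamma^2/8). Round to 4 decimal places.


eta = (3/8) * gamma * Hb / (1 + 3*gamma^2/8)
Numerator = (3/8) * 1.17 * 3.38 = 1.482975
Denominator = 1 + 3*1.17^2/8 = 1 + 0.513338 = 1.513338
eta = 1.482975 / 1.513338
eta = 0.9799 m

0.9799


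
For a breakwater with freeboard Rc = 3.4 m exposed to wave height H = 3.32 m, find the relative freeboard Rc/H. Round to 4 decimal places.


Relative freeboard = Rc / H
= 3.4 / 3.32
= 1.0241

1.0241


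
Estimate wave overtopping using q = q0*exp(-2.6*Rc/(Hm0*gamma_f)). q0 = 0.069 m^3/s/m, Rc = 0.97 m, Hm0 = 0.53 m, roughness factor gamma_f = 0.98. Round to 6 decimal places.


q = q0 * exp(-2.6 * Rc / (Hm0 * gamma_f))
Exponent = -2.6 * 0.97 / (0.53 * 0.98)
= -2.6 * 0.97 / 0.5194
= -4.855603
exp(-4.855603) = 0.007785
q = 0.069 * 0.007785
q = 0.000537 m^3/s/m

0.000537


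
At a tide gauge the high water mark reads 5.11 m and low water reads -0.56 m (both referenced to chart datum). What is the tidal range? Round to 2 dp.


Tidal range = High water - Low water
Tidal range = 5.11 - (-0.56)
Tidal range = 5.67 m

5.67


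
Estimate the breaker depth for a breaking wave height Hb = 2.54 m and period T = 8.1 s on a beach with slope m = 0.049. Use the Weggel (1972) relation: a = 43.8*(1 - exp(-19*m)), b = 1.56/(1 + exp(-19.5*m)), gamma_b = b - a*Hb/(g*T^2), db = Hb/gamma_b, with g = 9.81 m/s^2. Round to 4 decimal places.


a = 43.8 * (1 - exp(-19 * m))
exp(-19 * 0.049) = exp(-0.9310) = 0.394159
a = 43.8 * (1 - 0.394159) = 26.535820
b = 1.56 / (1 + exp(-19.5 * m))
exp(-19.5 * 0.049) = exp(-0.9555) = 0.384620
b = 1.56 / (1 + 0.384620) = 1.126663
Hb / (g * T^2) = 2.54 / (9.81 * 8.1^2) = 2.54 / 643.6341 = 0.00394634
gamma_b = b - a * Hb/(g*T^2) = 1.126663 - 26.535820 * 0.00394634 = 1.021944
db = Hb / gamma_b = 2.54 / 1.021944
db = 2.4855 m

2.4855


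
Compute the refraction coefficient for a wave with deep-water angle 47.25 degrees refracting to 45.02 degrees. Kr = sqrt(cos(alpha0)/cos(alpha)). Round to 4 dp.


Kr = sqrt(cos(alpha0) / cos(alpha))
cos(47.25) = 0.678801
cos(45.02) = 0.706860
Kr = sqrt(0.678801 / 0.706860)
Kr = sqrt(0.960304)
Kr = 0.9800

0.9800


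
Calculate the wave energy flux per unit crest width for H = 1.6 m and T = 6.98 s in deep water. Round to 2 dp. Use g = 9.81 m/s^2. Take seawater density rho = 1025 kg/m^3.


P = rho * g^2 * H^2 * T / (32 * pi)
P = 1025 * 9.81^2 * 1.6^2 * 6.98 / (32 * pi)
P = 1025 * 96.2361 * 2.5600 * 6.98 / 100.53096
P = 17533.05 W/m

17533.05


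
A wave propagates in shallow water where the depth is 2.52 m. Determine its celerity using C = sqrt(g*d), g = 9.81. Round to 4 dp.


Using the shallow-water approximation:
C = sqrt(g * d) = sqrt(9.81 * 2.52)
C = sqrt(24.7212)
C = 4.9720 m/s

4.9720


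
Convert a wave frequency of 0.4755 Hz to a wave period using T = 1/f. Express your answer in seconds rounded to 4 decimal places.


T = 1 / f
T = 1 / 0.4755
T = 2.1030 s

2.1030


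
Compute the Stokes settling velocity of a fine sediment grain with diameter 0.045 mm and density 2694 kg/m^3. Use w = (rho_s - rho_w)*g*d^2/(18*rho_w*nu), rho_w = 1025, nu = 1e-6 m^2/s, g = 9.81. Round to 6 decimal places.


w = (rho_s - rho_w) * g * d^2 / (18 * rho_w * nu)
d = 0.045 mm = 0.000045 m
rho_s - rho_w = 2694 - 1025 = 1669
Numerator = 1669 * 9.81 * (0.000045)^2 = 0.000033155102
Denominator = 18 * 1025 * 1e-6 = 0.018450
w = 0.001797 m/s

0.001797


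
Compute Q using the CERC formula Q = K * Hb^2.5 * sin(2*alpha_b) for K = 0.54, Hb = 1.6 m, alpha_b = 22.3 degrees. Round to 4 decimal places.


Q = K * Hb^2.5 * sin(2 * alpha_b)
Hb^2.5 = 1.6^2.5 = 3.238172
sin(2 * 22.3) = sin(44.6) = 0.702153
Q = 0.54 * 3.238172 * 0.702153
Q = 1.2278 m^3/s

1.2278


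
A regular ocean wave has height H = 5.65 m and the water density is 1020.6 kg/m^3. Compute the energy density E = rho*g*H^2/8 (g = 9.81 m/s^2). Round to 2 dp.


E = (1/8) * rho * g * H^2
E = (1/8) * 1020.6 * 9.81 * 5.65^2
E = 0.125 * 1020.6 * 9.81 * 31.9225
E = 39951.35 J/m^2

39951.35


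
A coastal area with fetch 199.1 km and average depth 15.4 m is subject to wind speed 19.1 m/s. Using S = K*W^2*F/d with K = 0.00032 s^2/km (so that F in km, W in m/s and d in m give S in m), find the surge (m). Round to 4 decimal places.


S = K * W^2 * F / d
W^2 = 19.1^2 = 364.81
S = 0.00032 * 364.81 * 199.1 / 15.4
Numerator = 0.00032 * 364.81 * 199.1 = 23.242775
S = 23.242775 / 15.4 = 1.5093 m

1.5093


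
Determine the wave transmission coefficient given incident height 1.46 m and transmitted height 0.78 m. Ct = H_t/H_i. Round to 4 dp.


Ct = H_t / H_i
Ct = 0.78 / 1.46
Ct = 0.5342

0.5342


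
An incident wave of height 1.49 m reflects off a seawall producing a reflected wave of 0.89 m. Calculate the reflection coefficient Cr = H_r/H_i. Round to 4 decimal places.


Cr = H_r / H_i
Cr = 0.89 / 1.49
Cr = 0.5973

0.5973


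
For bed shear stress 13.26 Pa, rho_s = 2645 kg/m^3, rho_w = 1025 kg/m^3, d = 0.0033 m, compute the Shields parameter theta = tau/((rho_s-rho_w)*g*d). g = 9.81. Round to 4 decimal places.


theta = tau / ((rho_s - rho_w) * g * d)
rho_s - rho_w = 2645 - 1025 = 1620
Denominator = 1620 * 9.81 * 0.0033 = 52.444260
theta = 13.26 / 52.444260
theta = 0.2528

0.2528


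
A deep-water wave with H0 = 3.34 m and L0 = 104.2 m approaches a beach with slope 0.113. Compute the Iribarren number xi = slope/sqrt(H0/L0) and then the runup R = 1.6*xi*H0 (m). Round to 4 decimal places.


xi = slope / sqrt(H0/L0)
H0/L0 = 3.34/104.2 = 0.032054
sqrt(0.032054) = 0.179036
xi = 0.113 / 0.179036 = 0.631159
R = 1.6 * xi * H0 = 1.6 * 0.631159 * 3.34
R = 3.3729 m

3.3729


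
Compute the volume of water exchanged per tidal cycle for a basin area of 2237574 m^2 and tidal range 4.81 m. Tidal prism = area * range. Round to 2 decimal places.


Tidal prism = Area * Tidal range
P = 2237574 * 4.81
P = 10762730.94 m^3

10762730.94


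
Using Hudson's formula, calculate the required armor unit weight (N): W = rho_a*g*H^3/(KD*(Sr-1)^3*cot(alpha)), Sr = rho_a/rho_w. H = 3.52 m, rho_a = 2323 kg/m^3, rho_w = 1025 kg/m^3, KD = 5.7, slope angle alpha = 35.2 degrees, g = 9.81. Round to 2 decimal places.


Sr = rho_a / rho_w = 2323 / 1025 = 2.266341
(Sr - 1) = 1.266341
(Sr - 1)^3 = 2.030731
cot(35.2) = 1 / tan(35.2) = 1 / 0.705422 = 1.417590
Numerator = 2323 * 9.81 * 3.52^3 = 993908.0489
Denominator = 5.7 * 2.030731 * 1.417590 = 16.408848
W = 993908.0489 / 16.408848
W = 60571.47 N

60571.47


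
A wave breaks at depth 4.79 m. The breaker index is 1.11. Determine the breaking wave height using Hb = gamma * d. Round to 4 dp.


Hb = gamma * d
Hb = 1.11 * 4.79
Hb = 5.3169 m

5.3169


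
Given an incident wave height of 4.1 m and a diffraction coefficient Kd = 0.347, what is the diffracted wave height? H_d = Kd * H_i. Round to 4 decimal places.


H_d = Kd * H_i
H_d = 0.347 * 4.1
H_d = 1.4227 m

1.4227


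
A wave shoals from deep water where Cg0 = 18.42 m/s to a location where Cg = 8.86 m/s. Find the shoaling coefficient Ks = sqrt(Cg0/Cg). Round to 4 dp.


Ks = sqrt(Cg0 / Cg)
Ks = sqrt(18.42 / 8.86)
Ks = sqrt(2.0790)
Ks = 1.4419

1.4419
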